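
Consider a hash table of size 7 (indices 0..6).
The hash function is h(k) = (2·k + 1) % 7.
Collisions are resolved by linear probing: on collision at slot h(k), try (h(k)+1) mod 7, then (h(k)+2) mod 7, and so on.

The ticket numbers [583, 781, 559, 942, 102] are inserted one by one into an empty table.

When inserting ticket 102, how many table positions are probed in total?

3

583: h=5 -> slot 5
781: h=2 -> slot 2
559: h=6 -> slot 6
942: h=2, probe 2,3 -> slot 3
102: h=2, probe 2,3,4 -> slot 4
Table: [_, _, 781, 942, 102, 583, 559]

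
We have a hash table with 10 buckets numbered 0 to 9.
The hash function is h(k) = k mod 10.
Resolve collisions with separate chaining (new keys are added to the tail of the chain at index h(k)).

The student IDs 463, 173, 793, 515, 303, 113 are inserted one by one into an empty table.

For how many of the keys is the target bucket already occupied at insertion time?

4

Insert 463: h=3, bucket 3 empty → new chain.
Insert 173: h=3, bucket 3 nonempty → append to chain.
Insert 793: h=3, bucket 3 nonempty → append to chain.
Insert 515: h=5, bucket 5 empty → new chain.
Insert 303: h=3, bucket 3 nonempty → append to chain.
Insert 113: h=3, bucket 3 nonempty → append to chain.
Final buckets:
0: —
1: —
2: —
3: 463 -> 173 -> 793 -> 303 -> 113
4: —
5: 515
6: —
7: —
8: —
9: —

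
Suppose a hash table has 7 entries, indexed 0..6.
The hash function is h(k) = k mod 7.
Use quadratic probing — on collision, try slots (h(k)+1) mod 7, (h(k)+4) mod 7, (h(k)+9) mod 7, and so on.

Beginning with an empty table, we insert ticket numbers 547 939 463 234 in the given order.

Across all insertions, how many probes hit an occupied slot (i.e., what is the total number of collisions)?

3

547 hashes to 1; slot 1 is free -> place at 1.
939 hashes to 1; 1 taken -> place at 2.
463 hashes to 1; 1,2 taken -> place at 5.
234 hashes to 3; slot 3 is free -> place at 3.
Table: [_, 547, 939, 234, _, 463, _]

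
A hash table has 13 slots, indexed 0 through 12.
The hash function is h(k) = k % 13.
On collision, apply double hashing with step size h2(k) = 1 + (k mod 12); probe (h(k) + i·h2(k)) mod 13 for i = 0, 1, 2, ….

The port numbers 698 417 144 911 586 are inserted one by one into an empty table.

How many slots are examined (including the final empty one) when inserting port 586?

2

698 hashes to 9; slot 9 is free -> place at 9.
417 hashes to 1; slot 1 is free -> place at 1.
144 hashes to 1, h2=1; 1 taken -> place at 2.
911 hashes to 1, h2=12; 1 taken -> place at 0.
586 hashes to 1, h2=11; 1 taken -> place at 12.
Table: [911, 417, 144, _, _, _, _, _, _, 698, _, _, 586]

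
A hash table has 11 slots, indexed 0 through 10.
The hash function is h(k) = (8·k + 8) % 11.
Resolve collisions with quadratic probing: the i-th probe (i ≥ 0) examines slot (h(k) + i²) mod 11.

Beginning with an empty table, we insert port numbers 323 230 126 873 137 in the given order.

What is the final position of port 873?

Insert 323: h=7, slot 7 empty → index 7.
Insert 230: h=0, slot 0 empty → index 0.
Insert 126: h=4, slot 4 empty → index 4.
Insert 873: h=7, slot 7 occupied → index 8.
Insert 137: h=4, slot 4 occupied → index 5.
Table: [230, _, _, _, 126, 137, _, 323, 873, _, _]

8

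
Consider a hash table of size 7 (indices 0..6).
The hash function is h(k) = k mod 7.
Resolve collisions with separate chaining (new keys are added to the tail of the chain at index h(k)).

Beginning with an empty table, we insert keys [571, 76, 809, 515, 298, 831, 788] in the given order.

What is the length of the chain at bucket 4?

5

571 → bucket 4
76 → bucket 6
809 → bucket 4 (collision)
515 → bucket 4 (collision)
298 → bucket 4 (collision)
831 → bucket 5
788 → bucket 4 (collision)
Final buckets:
0: -
1: -
2: -
3: -
4: 571 -> 809 -> 515 -> 298 -> 788
5: 831
6: 76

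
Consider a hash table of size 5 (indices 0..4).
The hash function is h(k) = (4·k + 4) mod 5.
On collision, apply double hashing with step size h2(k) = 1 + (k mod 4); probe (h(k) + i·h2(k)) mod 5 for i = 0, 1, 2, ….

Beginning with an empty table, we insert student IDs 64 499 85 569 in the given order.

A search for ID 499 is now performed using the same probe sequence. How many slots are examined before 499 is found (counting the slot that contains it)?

2

64 hashes to 0; slot 0 is free -> place at 0.
499 hashes to 0, h2=4; 0 taken -> place at 4.
85 hashes to 4, h2=2; 4 taken -> place at 1.
569 hashes to 0, h2=2; 0 taken -> place at 2.
Table: [64, 85, 569, ., 499]
Lookup 499: h=0, h2=4, probe 0,4 → found at 4.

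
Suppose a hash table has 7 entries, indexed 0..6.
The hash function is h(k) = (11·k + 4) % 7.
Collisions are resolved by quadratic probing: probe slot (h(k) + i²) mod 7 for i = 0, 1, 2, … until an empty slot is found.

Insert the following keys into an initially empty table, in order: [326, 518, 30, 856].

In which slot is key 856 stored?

326: h=6 => slot 6
518: h=4 => slot 4
30: h=5 => slot 5
856: h=5, probe 5,6,2 => slot 2
Table: [∅, ∅, 856, ∅, 518, 30, 326]

2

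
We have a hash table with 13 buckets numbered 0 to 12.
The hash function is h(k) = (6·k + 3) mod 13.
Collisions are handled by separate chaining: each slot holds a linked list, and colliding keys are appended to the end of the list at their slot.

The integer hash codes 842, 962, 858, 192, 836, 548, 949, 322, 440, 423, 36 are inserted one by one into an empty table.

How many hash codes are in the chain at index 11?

842 -> bucket 11
962 -> bucket 3
858 -> bucket 3 (collision)
192 -> bucket 11 (collision)
836 -> bucket 1
548 -> bucket 2
949 -> bucket 3 (collision)
322 -> bucket 11 (collision)
440 -> bucket 4
423 -> bucket 6
36 -> bucket 11 (collision)
Final buckets:
0: .
1: 836
2: 548
3: 962 -> 858 -> 949
4: 440
5: .
6: 423
7: .
8: .
9: .
10: .
11: 842 -> 192 -> 322 -> 36
12: .

4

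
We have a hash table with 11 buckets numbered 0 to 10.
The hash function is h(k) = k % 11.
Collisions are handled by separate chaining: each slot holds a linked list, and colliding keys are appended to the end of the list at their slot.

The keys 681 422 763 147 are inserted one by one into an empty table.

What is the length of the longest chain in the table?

3

Insert 681: h=10, bucket 10 empty -> new chain.
Insert 422: h=4, bucket 4 empty -> new chain.
Insert 763: h=4, bucket 4 nonempty -> append to chain.
Insert 147: h=4, bucket 4 nonempty -> append to chain.
Final buckets:
0: _
1: _
2: _
3: _
4: 422 -> 763 -> 147
5: _
6: _
7: _
8: _
9: _
10: 681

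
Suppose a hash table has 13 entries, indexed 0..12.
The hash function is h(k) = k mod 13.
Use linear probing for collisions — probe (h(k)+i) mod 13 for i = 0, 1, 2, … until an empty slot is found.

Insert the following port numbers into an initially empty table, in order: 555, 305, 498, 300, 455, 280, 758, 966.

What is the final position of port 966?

555: h=9 → slot 9
305: h=6 → slot 6
498: h=4 → slot 4
300: h=1 → slot 1
455: h=0 → slot 0
280: h=7 → slot 7
758: h=4, probe 4,5 → slot 5
966: h=4, probe 4,5,6,7,8 → slot 8
Table: [455, 300, ∅, ∅, 498, 758, 305, 280, 966, 555, ∅, ∅, ∅]

8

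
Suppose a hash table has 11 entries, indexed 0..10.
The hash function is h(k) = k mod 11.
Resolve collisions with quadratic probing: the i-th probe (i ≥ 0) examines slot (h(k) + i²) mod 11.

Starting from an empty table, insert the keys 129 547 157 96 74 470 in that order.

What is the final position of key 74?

6

Insert 129: h=8, slot 8 empty => index 8.
Insert 547: h=8, slot 8 occupied => index 9.
Insert 157: h=3, slot 3 empty => index 3.
Insert 96: h=8, slots 8,9 occupied => index 1.
Insert 74: h=8, slots 8,9,1 occupied => index 6.
Insert 470: h=8, slots 8,9,1,6 occupied => index 2.
Table: [_, 96, 470, 157, _, _, 74, _, 129, 547, _]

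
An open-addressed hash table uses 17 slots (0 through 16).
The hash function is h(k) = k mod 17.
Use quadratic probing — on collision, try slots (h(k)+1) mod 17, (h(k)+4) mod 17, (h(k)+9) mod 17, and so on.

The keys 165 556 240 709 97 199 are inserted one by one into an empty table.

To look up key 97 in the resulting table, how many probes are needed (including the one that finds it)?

4

165 hashes to 12; slot 12 is free => place at 12.
556 hashes to 12; 12 taken => place at 13.
240 hashes to 2; slot 2 is free => place at 2.
709 hashes to 12; 12,13 taken => place at 16.
97 hashes to 12; 12,13,16 taken => place at 4.
199 hashes to 12; 12,13,16,4 taken => place at 11.
Table: [—, —, 240, —, 97, —, —, —, —, —, —, 199, 165, 556, —, —, 709]
Lookup 97: h=12, probe 12,13,16,4 → found at 4.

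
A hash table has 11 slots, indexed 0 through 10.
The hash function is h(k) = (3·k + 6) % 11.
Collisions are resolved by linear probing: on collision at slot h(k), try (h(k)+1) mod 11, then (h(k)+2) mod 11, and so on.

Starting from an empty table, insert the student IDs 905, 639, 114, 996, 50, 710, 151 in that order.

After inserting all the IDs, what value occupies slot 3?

50

Insert 905: h=4, slot 4 empty => index 4.
Insert 639: h=9, slot 9 empty => index 9.
Insert 114: h=7, slot 7 empty => index 7.
Insert 996: h=2, slot 2 empty => index 2.
Insert 50: h=2, slot 2 occupied => index 3.
Insert 710: h=2, slots 2,3,4 occupied => index 5.
Insert 151: h=8, slot 8 empty => index 8.
Table: [∅, ∅, 996, 50, 905, 710, ∅, 114, 151, 639, ∅]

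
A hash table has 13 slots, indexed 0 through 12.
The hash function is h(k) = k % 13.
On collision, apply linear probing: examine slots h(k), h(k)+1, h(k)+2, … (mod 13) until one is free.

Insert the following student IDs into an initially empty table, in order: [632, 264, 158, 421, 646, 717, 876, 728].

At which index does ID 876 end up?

632 hashes to 8; slot 8 is free => place at 8.
264 hashes to 4; slot 4 is free => place at 4.
158 hashes to 2; slot 2 is free => place at 2.
421 hashes to 5; slot 5 is free => place at 5.
646 hashes to 9; slot 9 is free => place at 9.
717 hashes to 2; 2 taken => place at 3.
876 hashes to 5; 5 taken => place at 6.
728 hashes to 0; slot 0 is free => place at 0.
Table: [728, ∅, 158, 717, 264, 421, 876, ∅, 632, 646, ∅, ∅, ∅]

6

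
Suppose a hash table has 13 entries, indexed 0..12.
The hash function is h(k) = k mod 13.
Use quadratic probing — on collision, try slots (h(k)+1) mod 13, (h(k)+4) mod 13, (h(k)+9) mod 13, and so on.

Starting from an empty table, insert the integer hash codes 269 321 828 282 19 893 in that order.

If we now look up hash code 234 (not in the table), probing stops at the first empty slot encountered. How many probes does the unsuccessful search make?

2

269: h=9 -> slot 9
321: h=9, probe 9,10 -> slot 10
828: h=9, probe 9,10,0 -> slot 0
282: h=9, probe 9,10,0,5 -> slot 5
19: h=6 -> slot 6
893: h=9, probe 9,10,0,5,12 -> slot 12
Table: [828, —, —, —, —, 282, 19, —, —, 269, 321, —, 893]
Lookup 234: h=0, probe 0,1 → slot 1 empty, not found.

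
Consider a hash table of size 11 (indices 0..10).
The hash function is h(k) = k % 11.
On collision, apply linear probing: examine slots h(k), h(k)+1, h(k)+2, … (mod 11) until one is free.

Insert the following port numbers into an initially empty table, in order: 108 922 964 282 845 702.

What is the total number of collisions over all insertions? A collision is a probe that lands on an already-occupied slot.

7

108: h=9 -> slot 9
922: h=9, probe 9,10 -> slot 10
964: h=7 -> slot 7
282: h=7, probe 7,8 -> slot 8
845: h=9, probe 9,10,0 -> slot 0
702: h=9, probe 9,10,0,1 -> slot 1
Table: [845, 702, _, _, _, _, _, 964, 282, 108, 922]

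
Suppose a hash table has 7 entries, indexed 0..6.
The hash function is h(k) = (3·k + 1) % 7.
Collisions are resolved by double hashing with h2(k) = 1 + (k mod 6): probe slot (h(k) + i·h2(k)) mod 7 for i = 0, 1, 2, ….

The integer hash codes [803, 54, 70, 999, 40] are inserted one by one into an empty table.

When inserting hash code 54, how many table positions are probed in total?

2

803: h=2 => slot 2
54: h=2, h2=1, probe 2,3 => slot 3
70: h=1 => slot 1
999: h=2, h2=4, probe 2,6 => slot 6
40: h=2, h2=5, probe 2,0 => slot 0
Table: [40, 70, 803, 54, ∅, ∅, 999]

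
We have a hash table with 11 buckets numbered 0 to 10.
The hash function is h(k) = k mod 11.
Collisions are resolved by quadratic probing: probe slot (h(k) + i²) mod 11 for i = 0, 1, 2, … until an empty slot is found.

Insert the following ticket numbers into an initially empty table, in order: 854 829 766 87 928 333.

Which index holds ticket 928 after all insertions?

854 hashes to 7; slot 7 is free → place at 7.
829 hashes to 4; slot 4 is free → place at 4.
766 hashes to 7; 7 taken → place at 8.
87 hashes to 10; slot 10 is free → place at 10.
928 hashes to 4; 4 taken → place at 5.
333 hashes to 3; slot 3 is free → place at 3.
Table: [—, —, —, 333, 829, 928, —, 854, 766, —, 87]

5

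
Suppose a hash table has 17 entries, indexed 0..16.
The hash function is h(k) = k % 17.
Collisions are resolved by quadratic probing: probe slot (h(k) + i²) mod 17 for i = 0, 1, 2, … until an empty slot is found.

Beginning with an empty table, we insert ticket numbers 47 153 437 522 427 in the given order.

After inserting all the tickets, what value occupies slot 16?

47 hashes to 13; slot 13 is free -> place at 13.
153 hashes to 0; slot 0 is free -> place at 0.
437 hashes to 12; slot 12 is free -> place at 12.
522 hashes to 12; 12,13 taken -> place at 16.
427 hashes to 2; slot 2 is free -> place at 2.
Table: [153, _, 427, _, _, _, _, _, _, _, _, _, 437, 47, _, _, 522]

522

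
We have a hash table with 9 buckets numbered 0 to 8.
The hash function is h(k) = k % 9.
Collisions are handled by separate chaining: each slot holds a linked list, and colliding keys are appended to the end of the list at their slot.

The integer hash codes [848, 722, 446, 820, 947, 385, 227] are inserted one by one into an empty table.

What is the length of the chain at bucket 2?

Insert 848: h=2, bucket 2 empty -> new chain.
Insert 722: h=2, bucket 2 nonempty -> append to chain.
Insert 446: h=5, bucket 5 empty -> new chain.
Insert 820: h=1, bucket 1 empty -> new chain.
Insert 947: h=2, bucket 2 nonempty -> append to chain.
Insert 385: h=7, bucket 7 empty -> new chain.
Insert 227: h=2, bucket 2 nonempty -> append to chain.
Final buckets:
0: -
1: 820
2: 848 -> 722 -> 947 -> 227
3: -
4: -
5: 446
6: -
7: 385
8: -

4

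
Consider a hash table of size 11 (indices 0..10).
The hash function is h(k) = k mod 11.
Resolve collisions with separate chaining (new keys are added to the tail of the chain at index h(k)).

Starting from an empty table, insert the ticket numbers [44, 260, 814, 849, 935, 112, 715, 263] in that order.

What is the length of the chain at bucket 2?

44 -> bucket 0
260 -> bucket 7
814 -> bucket 0 (collision)
849 -> bucket 2
935 -> bucket 0 (collision)
112 -> bucket 2 (collision)
715 -> bucket 0 (collision)
263 -> bucket 10
Final buckets:
0: 44 -> 814 -> 935 -> 715
1: .
2: 849 -> 112
3: .
4: .
5: .
6: .
7: 260
8: .
9: .
10: 263

2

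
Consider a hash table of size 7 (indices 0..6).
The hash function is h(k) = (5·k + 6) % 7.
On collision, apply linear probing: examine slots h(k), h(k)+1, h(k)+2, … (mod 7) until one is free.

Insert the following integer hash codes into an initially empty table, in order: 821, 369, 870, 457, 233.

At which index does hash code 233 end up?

6

821: h=2 -> slot 2
369: h=3 -> slot 3
870: h=2, probe 2,3,4 -> slot 4
457: h=2, probe 2,3,4,5 -> slot 5
233: h=2, probe 2,3,4,5,6 -> slot 6
Table: [-, -, 821, 369, 870, 457, 233]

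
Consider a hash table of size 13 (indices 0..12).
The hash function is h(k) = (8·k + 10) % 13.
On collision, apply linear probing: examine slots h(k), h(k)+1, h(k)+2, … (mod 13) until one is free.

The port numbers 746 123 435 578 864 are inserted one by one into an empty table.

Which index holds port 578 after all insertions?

8

746 hashes to 11; slot 11 is free -> place at 11.
123 hashes to 6; slot 6 is free -> place at 6.
435 hashes to 6; 6 taken -> place at 7.
578 hashes to 6; 6,7 taken -> place at 8.
864 hashes to 6; 6,7,8 taken -> place at 9.
Table: [∅, ∅, ∅, ∅, ∅, ∅, 123, 435, 578, 864, ∅, 746, ∅]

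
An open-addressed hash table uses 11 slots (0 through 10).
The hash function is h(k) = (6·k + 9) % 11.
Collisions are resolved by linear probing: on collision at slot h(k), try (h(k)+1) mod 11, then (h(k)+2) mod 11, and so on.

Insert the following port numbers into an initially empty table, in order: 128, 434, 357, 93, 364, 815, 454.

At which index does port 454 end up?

128: h=7 -> slot 7
434: h=6 -> slot 6
357: h=6, probe 6,7,8 -> slot 8
93: h=6, probe 6,7,8,9 -> slot 9
364: h=4 -> slot 4
815: h=4, probe 4,5 -> slot 5
454: h=5, probe 5,6,7,8,9,10 -> slot 10
Table: [-, -, -, -, 364, 815, 434, 128, 357, 93, 454]

10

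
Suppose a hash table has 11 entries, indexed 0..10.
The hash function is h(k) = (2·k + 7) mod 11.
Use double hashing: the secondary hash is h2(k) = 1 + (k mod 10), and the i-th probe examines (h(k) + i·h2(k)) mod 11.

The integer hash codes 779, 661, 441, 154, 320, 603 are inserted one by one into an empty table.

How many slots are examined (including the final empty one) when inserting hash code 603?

4

779: h=3 → slot 3
661: h=9 → slot 9
441: h=9, h2=2, probe 9,0 → slot 0
154: h=7 → slot 7
320: h=9, h2=1, probe 9,10 → slot 10
603: h=3, h2=4, probe 3,7,0,4 → slot 4
Table: [441, _, _, 779, 603, _, _, 154, _, 661, 320]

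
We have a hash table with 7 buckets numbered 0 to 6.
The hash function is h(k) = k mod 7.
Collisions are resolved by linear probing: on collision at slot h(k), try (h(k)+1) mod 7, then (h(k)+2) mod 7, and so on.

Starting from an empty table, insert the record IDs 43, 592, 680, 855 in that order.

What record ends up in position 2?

Insert 43: h=1, slot 1 empty -> index 1.
Insert 592: h=4, slot 4 empty -> index 4.
Insert 680: h=1, slot 1 occupied -> index 2.
Insert 855: h=1, slots 1,2 occupied -> index 3.
Table: [_, 43, 680, 855, 592, _, _]

680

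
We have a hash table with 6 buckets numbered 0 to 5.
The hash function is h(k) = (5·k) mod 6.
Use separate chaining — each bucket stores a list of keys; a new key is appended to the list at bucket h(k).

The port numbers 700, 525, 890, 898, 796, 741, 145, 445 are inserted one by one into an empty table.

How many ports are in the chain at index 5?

700 → bucket 2
525 → bucket 3
890 → bucket 4
898 → bucket 2 (collision)
796 → bucket 2 (collision)
741 → bucket 3 (collision)
145 → bucket 5
445 → bucket 5 (collision)
Final buckets:
0: _
1: _
2: 700 -> 898 -> 796
3: 525 -> 741
4: 890
5: 145 -> 445

2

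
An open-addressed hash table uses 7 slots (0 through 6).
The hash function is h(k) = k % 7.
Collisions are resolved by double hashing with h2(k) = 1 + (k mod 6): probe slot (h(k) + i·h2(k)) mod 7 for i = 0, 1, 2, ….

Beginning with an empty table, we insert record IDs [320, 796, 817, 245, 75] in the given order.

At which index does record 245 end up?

6

Insert 320: h=5, slot 5 empty => index 5.
Insert 796: h=5, h2=5, slot 5 occupied => index 3.
Insert 817: h=5, h2=2, slot 5 occupied => index 0.
Insert 245: h=0, h2=6, slot 0 occupied => index 6.
Insert 75: h=5, h2=4, slot 5 occupied => index 2.
Table: [817, ., 75, 796, ., 320, 245]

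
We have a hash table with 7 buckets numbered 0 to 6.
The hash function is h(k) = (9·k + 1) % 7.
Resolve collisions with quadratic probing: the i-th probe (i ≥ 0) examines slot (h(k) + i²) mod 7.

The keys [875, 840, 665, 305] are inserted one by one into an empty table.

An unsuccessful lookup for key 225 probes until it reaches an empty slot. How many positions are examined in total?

875 hashes to 1; slot 1 is free => place at 1.
840 hashes to 1; 1 taken => place at 2.
665 hashes to 1; 1,2 taken => place at 5.
305 hashes to 2; 2 taken => place at 3.
Table: [., 875, 840, 305, ., 665, .]
Lookup 225: h=3, probe 3,4 → slot 4 empty, not found.

2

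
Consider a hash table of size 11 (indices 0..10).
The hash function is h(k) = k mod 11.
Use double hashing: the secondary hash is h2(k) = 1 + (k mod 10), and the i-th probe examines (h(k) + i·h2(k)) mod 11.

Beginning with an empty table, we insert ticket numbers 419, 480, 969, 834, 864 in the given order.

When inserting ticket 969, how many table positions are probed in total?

419: h=1 -> slot 1
480: h=7 -> slot 7
969: h=1, h2=10, probe 1,0 -> slot 0
834: h=9 -> slot 9
864: h=6 -> slot 6
Table: [969, 419, —, —, —, —, 864, 480, —, 834, —]

2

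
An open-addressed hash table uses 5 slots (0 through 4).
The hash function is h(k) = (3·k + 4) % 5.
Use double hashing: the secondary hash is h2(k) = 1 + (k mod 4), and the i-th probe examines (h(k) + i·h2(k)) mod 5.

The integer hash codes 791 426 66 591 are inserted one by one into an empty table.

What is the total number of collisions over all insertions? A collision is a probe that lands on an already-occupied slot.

Insert 791: h=2, slot 2 empty → index 2.
Insert 426: h=2, h2=3, slot 2 occupied → index 0.
Insert 66: h=2, h2=3, slots 2,0 occupied → index 3.
Insert 591: h=2, h2=4, slot 2 occupied → index 1.
Table: [426, 591, 791, 66, .]

4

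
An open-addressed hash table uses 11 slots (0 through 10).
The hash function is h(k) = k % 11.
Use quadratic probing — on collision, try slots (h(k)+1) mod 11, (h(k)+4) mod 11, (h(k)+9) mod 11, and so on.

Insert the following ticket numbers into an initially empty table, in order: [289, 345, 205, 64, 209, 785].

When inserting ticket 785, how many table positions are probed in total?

289: h=3 -> slot 3
345: h=4 -> slot 4
205: h=7 -> slot 7
64: h=9 -> slot 9
209: h=0 -> slot 0
785: h=4, probe 4,5 -> slot 5
Table: [209, _, _, 289, 345, 785, _, 205, _, 64, _]

2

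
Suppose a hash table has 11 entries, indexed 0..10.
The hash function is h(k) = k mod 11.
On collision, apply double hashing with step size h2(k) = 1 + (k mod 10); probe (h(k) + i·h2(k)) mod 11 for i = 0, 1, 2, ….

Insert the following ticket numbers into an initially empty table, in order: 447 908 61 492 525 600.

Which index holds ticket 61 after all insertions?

Insert 447: h=7, slot 7 empty -> index 7.
Insert 908: h=6, slot 6 empty -> index 6.
Insert 61: h=6, h2=2, slot 6 occupied -> index 8.
Insert 492: h=8, h2=3, slot 8 occupied -> index 0.
Insert 525: h=8, h2=6, slot 8 occupied -> index 3.
Insert 600: h=6, h2=1, slots 6,7,8 occupied -> index 9.
Table: [492, ∅, ∅, 525, ∅, ∅, 908, 447, 61, 600, ∅]

8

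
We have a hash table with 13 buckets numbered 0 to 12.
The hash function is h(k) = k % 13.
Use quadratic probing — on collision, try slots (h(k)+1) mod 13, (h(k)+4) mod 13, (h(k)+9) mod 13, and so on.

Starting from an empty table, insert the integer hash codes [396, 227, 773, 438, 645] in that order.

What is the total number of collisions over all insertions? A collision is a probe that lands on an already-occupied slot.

Insert 396: h=6, slot 6 empty → index 6.
Insert 227: h=6, slot 6 occupied → index 7.
Insert 773: h=6, slots 6,7 occupied → index 10.
Insert 438: h=9, slot 9 empty → index 9.
Insert 645: h=8, slot 8 empty → index 8.
Table: [∅, ∅, ∅, ∅, ∅, ∅, 396, 227, 645, 438, 773, ∅, ∅]

3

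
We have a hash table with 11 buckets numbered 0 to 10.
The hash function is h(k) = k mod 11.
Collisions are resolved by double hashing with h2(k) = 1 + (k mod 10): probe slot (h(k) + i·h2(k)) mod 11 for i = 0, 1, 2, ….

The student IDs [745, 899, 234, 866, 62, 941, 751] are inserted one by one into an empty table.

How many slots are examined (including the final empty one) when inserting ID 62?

2

745 hashes to 8; slot 8 is free → place at 8.
899 hashes to 8, h2=10; 8 taken → place at 7.
234 hashes to 3; slot 3 is free → place at 3.
866 hashes to 8, h2=7; 8 taken → place at 4.
62 hashes to 7, h2=3; 7 taken → place at 10.
941 hashes to 6; slot 6 is free → place at 6.
751 hashes to 3, h2=2; 3 taken → place at 5.
Table: [_, _, _, 234, 866, 751, 941, 899, 745, _, 62]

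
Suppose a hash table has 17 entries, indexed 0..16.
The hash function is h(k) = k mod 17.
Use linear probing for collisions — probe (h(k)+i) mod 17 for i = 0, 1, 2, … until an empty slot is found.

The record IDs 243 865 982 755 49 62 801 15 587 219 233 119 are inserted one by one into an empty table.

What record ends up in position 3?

119

243: h=5 => slot 5
865: h=15 => slot 15
982: h=13 => slot 13
755: h=7 => slot 7
49: h=15, probe 15,16 => slot 16
62: h=11 => slot 11
801: h=2 => slot 2
15: h=15, probe 15,16,0 => slot 0
587: h=9 => slot 9
219: h=15, probe 15,16,0,1 => slot 1
233: h=12 => slot 12
119: h=0, probe 0,1,2,3 => slot 3
Table: [15, 219, 801, 119, -, 243, -, 755, -, 587, -, 62, 233, 982, -, 865, 49]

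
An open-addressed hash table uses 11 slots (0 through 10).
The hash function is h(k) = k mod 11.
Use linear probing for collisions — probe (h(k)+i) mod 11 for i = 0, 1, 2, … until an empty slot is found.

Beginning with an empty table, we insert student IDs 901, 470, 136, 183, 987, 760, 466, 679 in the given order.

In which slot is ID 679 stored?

0

901: h=10 => slot 10
470: h=8 => slot 8
136: h=4 => slot 4
183: h=7 => slot 7
987: h=8, probe 8,9 => slot 9
760: h=1 => slot 1
466: h=4, probe 4,5 => slot 5
679: h=8, probe 8,9,10,0 => slot 0
Table: [679, 760, ∅, ∅, 136, 466, ∅, 183, 470, 987, 901]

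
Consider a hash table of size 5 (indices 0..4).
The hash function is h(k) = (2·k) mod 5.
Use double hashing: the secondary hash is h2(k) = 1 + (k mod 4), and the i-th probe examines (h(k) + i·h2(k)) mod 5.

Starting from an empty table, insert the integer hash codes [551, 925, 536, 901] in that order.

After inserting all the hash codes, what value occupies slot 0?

925

551: h=2 -> slot 2
925: h=0 -> slot 0
536: h=2, h2=1, probe 2,3 -> slot 3
901: h=2, h2=2, probe 2,4 -> slot 4
Table: [925, ., 551, 536, 901]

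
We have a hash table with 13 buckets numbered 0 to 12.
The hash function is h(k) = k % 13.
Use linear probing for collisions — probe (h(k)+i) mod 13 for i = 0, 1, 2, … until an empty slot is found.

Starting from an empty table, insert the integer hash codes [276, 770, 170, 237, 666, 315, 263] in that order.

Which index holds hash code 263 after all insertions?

8

Insert 276: h=3, slot 3 empty -> index 3.
Insert 770: h=3, slot 3 occupied -> index 4.
Insert 170: h=1, slot 1 empty -> index 1.
Insert 237: h=3, slots 3,4 occupied -> index 5.
Insert 666: h=3, slots 3,4,5 occupied -> index 6.
Insert 315: h=3, slots 3,4,5,6 occupied -> index 7.
Insert 263: h=3, slots 3,4,5,6,7 occupied -> index 8.
Table: [∅, 170, ∅, 276, 770, 237, 666, 315, 263, ∅, ∅, ∅, ∅]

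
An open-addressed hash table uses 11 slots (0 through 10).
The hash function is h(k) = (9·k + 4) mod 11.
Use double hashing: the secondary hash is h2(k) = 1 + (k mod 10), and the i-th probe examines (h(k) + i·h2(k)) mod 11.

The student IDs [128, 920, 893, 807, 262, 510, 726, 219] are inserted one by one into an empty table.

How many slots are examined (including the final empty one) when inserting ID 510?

3

128: h=1 → slot 1
920: h=1, h2=1, probe 1,2 → slot 2
893: h=0 → slot 0
807: h=7 → slot 7
262: h=8 → slot 8
510: h=7, h2=1, probe 7,8,9 → slot 9
726: h=4 → slot 4
219: h=6 → slot 6
Table: [893, 128, 920, _, 726, _, 219, 807, 262, 510, _]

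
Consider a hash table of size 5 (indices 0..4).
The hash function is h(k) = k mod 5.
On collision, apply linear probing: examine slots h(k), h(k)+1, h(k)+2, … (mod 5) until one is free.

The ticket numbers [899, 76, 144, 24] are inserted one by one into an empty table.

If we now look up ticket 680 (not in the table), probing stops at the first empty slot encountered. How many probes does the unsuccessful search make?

899: h=4 → slot 4
76: h=1 → slot 1
144: h=4, probe 4,0 → slot 0
24: h=4, probe 4,0,1,2 → slot 2
Table: [144, 76, 24, _, 899]
Lookup 680: h=0, probe 0,1,2,3 → slot 3 empty, not found.

4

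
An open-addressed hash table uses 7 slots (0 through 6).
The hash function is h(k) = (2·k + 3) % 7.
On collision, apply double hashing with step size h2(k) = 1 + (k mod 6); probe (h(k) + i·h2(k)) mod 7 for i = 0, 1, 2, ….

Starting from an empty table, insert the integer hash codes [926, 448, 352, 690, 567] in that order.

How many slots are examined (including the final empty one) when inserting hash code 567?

4

926 hashes to 0; slot 0 is free -> place at 0.
448 hashes to 3; slot 3 is free -> place at 3.
352 hashes to 0, h2=5; 0 taken -> place at 5.
690 hashes to 4; slot 4 is free -> place at 4.
567 hashes to 3, h2=4; 3,0,4 taken -> place at 1.
Table: [926, 567, -, 448, 690, 352, -]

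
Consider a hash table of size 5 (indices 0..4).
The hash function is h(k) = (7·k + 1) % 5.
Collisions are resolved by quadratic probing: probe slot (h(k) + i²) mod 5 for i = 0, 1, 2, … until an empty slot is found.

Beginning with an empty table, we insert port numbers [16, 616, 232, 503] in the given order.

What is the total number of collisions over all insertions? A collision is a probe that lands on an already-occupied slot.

1

16: h=3 => slot 3
616: h=3, probe 3,4 => slot 4
232: h=0 => slot 0
503: h=2 => slot 2
Table: [232, -, 503, 16, 616]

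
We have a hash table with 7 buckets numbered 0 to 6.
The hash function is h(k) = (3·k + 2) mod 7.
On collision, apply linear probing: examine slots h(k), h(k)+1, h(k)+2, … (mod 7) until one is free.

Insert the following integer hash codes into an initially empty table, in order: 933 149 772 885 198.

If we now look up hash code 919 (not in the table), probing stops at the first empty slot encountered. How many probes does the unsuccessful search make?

Insert 933: h=1, slot 1 empty -> index 1.
Insert 149: h=1, slot 1 occupied -> index 2.
Insert 772: h=1, slots 1,2 occupied -> index 3.
Insert 885: h=4, slot 4 empty -> index 4.
Insert 198: h=1, slots 1,2,3,4 occupied -> index 5.
Table: [—, 933, 149, 772, 885, 198, —]
Lookup 919: h=1, probe 1,2,3,4,5,6 → slot 6 empty, not found.

6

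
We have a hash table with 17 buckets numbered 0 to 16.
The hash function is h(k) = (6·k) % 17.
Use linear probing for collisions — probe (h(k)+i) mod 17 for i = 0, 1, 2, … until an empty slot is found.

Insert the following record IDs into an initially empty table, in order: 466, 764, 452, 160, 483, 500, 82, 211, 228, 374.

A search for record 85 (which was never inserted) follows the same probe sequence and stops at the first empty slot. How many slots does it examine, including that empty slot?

2

466: h=8 -> slot 8
764: h=11 -> slot 11
452: h=9 -> slot 9
160: h=8, probe 8,9,10 -> slot 10
483: h=8, probe 8,9,10,11,12 -> slot 12
500: h=8, probe 8,9,10,11,12,13 -> slot 13
82: h=16 -> slot 16
211: h=8, probe 8,9,10,11,12,13,14 -> slot 14
228: h=8, probe 8,9,10,11,12,13,14,15 -> slot 15
374: h=0 -> slot 0
Table: [374, _, _, _, _, _, _, _, 466, 452, 160, 764, 483, 500, 211, 228, 82]
Lookup 85: h=0, probe 0,1 → slot 1 empty, not found.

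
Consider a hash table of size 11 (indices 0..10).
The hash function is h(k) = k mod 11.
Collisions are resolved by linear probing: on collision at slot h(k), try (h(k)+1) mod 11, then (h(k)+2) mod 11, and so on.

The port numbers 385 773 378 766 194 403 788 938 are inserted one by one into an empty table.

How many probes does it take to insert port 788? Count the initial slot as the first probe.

385 hashes to 0; slot 0 is free → place at 0.
773 hashes to 3; slot 3 is free → place at 3.
378 hashes to 4; slot 4 is free → place at 4.
766 hashes to 7; slot 7 is free → place at 7.
194 hashes to 7; 7 taken → place at 8.
403 hashes to 7; 7,8 taken → place at 9.
788 hashes to 7; 7,8,9 taken → place at 10.
938 hashes to 3; 3,4 taken → place at 5.
Table: [385, ∅, ∅, 773, 378, 938, ∅, 766, 194, 403, 788]

4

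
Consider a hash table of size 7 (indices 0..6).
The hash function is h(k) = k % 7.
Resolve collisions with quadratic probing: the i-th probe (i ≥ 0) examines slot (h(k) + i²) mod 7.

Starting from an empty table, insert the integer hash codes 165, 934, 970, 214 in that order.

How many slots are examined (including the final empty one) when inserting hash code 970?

2

165 hashes to 4; slot 4 is free → place at 4.
934 hashes to 3; slot 3 is free → place at 3.
970 hashes to 4; 4 taken → place at 5.
214 hashes to 4; 4,5 taken → place at 1.
Table: [∅, 214, ∅, 934, 165, 970, ∅]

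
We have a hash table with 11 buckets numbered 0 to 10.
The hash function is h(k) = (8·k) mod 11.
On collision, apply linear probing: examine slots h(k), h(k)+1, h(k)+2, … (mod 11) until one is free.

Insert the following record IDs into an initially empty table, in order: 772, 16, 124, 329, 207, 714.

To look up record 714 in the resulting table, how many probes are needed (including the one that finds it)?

2

772: h=5 → slot 5
16: h=7 → slot 7
124: h=2 → slot 2
329: h=3 → slot 3
207: h=6 → slot 6
714: h=3, probe 3,4 → slot 4
Table: [—, —, 124, 329, 714, 772, 207, 16, —, —, —]
Lookup 714: h=3, probe 3,4 → found at 4.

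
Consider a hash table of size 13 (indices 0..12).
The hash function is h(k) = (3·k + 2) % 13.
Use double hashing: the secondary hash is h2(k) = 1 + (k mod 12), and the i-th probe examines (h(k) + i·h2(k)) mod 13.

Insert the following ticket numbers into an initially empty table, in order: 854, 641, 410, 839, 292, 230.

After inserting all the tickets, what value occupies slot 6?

854: h=3 -> slot 3
641: h=1 -> slot 1
410: h=10 -> slot 10
839: h=10, h2=12, probe 10,9 -> slot 9
292: h=7 -> slot 7
230: h=3, h2=3, probe 3,6 -> slot 6
Table: [., 641, ., 854, ., ., 230, 292, ., 839, 410, ., .]

230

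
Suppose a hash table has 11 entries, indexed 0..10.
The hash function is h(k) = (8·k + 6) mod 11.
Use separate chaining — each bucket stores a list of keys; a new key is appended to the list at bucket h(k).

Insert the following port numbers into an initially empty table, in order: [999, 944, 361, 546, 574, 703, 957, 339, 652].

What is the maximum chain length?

Insert 999: h=1, bucket 1 empty -> new chain.
Insert 944: h=1, bucket 1 nonempty -> append to chain.
Insert 361: h=1, bucket 1 nonempty -> append to chain.
Insert 546: h=7, bucket 7 empty -> new chain.
Insert 574: h=0, bucket 0 empty -> new chain.
Insert 703: h=9, bucket 9 empty -> new chain.
Insert 957: h=6, bucket 6 empty -> new chain.
Insert 339: h=1, bucket 1 nonempty -> append to chain.
Insert 652: h=8, bucket 8 empty -> new chain.
Final buckets:
0: 574
1: 999 -> 944 -> 361 -> 339
2: .
3: .
4: .
5: .
6: 957
7: 546
8: 652
9: 703
10: .

4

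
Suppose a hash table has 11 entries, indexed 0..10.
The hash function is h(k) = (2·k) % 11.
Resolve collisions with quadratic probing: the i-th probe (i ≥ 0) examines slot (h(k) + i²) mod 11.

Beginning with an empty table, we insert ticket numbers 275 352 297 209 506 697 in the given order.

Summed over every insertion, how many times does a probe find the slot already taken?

Insert 275: h=0, slot 0 empty -> index 0.
Insert 352: h=0, slot 0 occupied -> index 1.
Insert 297: h=0, slots 0,1 occupied -> index 4.
Insert 209: h=0, slots 0,1,4 occupied -> index 9.
Insert 506: h=0, slots 0,1,4,9 occupied -> index 5.
Insert 697: h=8, slot 8 empty -> index 8.
Table: [275, 352, ., ., 297, 506, ., ., 697, 209, .]

10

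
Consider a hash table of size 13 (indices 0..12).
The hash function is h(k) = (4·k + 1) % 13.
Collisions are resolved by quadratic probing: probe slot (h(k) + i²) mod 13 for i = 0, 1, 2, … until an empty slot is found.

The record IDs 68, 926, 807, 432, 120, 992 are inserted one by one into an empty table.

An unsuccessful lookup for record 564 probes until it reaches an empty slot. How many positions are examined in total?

68 hashes to 0; slot 0 is free => place at 0.
926 hashes to 0; 0 taken => place at 1.
807 hashes to 5; slot 5 is free => place at 5.
432 hashes to 0; 0,1 taken => place at 4.
120 hashes to 0; 0,1,4 taken => place at 9.
992 hashes to 4; 4,5 taken => place at 8.
Table: [68, 926, ∅, ∅, 432, 807, ∅, ∅, 992, 120, ∅, ∅, ∅]
Lookup 564: h=8, probe 8,9,12 → slot 12 empty, not found.

3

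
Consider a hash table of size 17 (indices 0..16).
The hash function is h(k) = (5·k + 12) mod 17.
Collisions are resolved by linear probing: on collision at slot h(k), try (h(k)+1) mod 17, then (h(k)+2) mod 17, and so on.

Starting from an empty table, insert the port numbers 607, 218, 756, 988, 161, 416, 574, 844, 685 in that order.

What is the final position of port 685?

6

Insert 607: h=4, slot 4 empty => index 4.
Insert 218: h=14, slot 14 empty => index 14.
Insert 756: h=1, slot 1 empty => index 1.
Insert 988: h=5, slot 5 empty => index 5.
Insert 161: h=1, slot 1 occupied => index 2.
Insert 416: h=1, slots 1,2 occupied => index 3.
Insert 574: h=9, slot 9 empty => index 9.
Insert 844: h=16, slot 16 empty => index 16.
Insert 685: h=3, slots 3,4,5 occupied => index 6.
Table: [., 756, 161, 416, 607, 988, 685, ., ., 574, ., ., ., ., 218, ., 844]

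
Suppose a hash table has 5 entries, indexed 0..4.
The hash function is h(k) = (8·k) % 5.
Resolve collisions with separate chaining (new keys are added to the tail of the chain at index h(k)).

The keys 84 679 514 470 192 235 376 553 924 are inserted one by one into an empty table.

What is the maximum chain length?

4

84 → bucket 2
679 → bucket 2 (collision)
514 → bucket 2 (collision)
470 → bucket 0
192 → bucket 1
235 → bucket 0 (collision)
376 → bucket 3
553 → bucket 4
924 → bucket 2 (collision)
Final buckets:
0: 470 -> 235
1: 192
2: 84 -> 679 -> 514 -> 924
3: 376
4: 553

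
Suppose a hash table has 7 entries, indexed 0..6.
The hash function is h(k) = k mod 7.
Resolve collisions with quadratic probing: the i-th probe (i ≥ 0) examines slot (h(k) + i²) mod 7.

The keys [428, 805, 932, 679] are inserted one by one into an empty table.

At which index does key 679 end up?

4

428: h=1 => slot 1
805: h=0 => slot 0
932: h=1, probe 1,2 => slot 2
679: h=0, probe 0,1,4 => slot 4
Table: [805, 428, 932, —, 679, —, —]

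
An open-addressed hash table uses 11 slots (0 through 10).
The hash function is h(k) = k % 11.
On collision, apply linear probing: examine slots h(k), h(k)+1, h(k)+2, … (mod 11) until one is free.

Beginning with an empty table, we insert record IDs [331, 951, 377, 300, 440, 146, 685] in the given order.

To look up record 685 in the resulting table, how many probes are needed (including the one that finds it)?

5

Insert 331: h=1, slot 1 empty => index 1.
Insert 951: h=5, slot 5 empty => index 5.
Insert 377: h=3, slot 3 empty => index 3.
Insert 300: h=3, slot 3 occupied => index 4.
Insert 440: h=0, slot 0 empty => index 0.
Insert 146: h=3, slots 3,4,5 occupied => index 6.
Insert 685: h=3, slots 3,4,5,6 occupied => index 7.
Table: [440, 331, ∅, 377, 300, 951, 146, 685, ∅, ∅, ∅]
Lookup 685: h=3, probe 3,4,5,6,7 → found at 7.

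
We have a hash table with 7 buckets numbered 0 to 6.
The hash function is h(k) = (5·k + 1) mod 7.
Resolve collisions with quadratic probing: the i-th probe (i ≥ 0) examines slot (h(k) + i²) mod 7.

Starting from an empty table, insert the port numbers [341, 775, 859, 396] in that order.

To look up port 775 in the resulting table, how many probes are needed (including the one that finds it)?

341 hashes to 5; slot 5 is free -> place at 5.
775 hashes to 5; 5 taken -> place at 6.
859 hashes to 5; 5,6 taken -> place at 2.
396 hashes to 0; slot 0 is free -> place at 0.
Table: [396, ∅, 859, ∅, ∅, 341, 775]
Lookup 775: h=5, probe 5,6 → found at 6.

2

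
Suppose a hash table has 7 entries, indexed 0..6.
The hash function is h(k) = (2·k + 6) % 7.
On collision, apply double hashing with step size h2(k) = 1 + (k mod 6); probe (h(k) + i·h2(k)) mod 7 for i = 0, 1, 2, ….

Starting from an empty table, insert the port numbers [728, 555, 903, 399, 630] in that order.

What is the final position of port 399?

728: h=6 -> slot 6
555: h=3 -> slot 3
903: h=6, h2=4, probe 6,3,0 -> slot 0
399: h=6, h2=4, probe 6,3,0,4 -> slot 4
630: h=6, h2=1, probe 6,0,1 -> slot 1
Table: [903, 630, —, 555, 399, —, 728]

4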